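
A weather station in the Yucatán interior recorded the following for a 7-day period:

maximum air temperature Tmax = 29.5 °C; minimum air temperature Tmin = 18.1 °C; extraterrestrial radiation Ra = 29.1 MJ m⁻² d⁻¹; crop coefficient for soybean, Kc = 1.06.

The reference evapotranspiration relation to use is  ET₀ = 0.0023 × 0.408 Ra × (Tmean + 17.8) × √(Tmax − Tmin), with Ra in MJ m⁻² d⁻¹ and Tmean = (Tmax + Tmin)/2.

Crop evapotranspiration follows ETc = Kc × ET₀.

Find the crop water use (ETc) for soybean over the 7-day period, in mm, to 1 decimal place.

28.5 mm

Tmean = (29.5 + 18.1)/2 = 23.80 °C
0.408 Ra = 0.408 × 29.1 = 11.8728 mm/d equivalent
ET₀ = 0.0023 × 11.8728 × (23.80 + 17.8) × √11.4 = 0.0023 × 11.8728 × 41.60 × 3.3764 = 3.8356 mm/d
ETc = Kc × ET₀ = 1.06 × 3.8356 = 4.0657 mm/d
Over 7 days: 4.0657 × 7 = 28.460 mm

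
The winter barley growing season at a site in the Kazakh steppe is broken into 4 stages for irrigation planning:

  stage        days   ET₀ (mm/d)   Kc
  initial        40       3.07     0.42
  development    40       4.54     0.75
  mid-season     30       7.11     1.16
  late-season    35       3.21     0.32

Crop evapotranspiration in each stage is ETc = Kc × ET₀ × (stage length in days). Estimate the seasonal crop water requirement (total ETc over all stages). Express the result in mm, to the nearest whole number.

initial: 0.42 × 3.07 × 40 = 51.58 mm
development: 0.75 × 4.54 × 40 = 136.20 mm
mid-season: 1.16 × 7.11 × 30 = 247.43 mm
late-season: 0.32 × 3.21 × 35 = 35.95 mm
Seasonal total = 471.16 mm

471 mm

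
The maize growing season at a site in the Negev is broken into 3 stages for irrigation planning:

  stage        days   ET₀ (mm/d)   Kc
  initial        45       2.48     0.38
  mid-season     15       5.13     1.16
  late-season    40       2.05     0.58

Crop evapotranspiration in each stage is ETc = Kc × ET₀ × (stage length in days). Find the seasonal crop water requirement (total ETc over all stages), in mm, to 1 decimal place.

initial: 0.38 × 2.48 × 45 = 42.41 mm
mid-season: 1.16 × 5.13 × 15 = 89.26 mm
late-season: 0.58 × 2.05 × 40 = 47.56 mm
Seasonal total = 179.23 mm

179.2 mm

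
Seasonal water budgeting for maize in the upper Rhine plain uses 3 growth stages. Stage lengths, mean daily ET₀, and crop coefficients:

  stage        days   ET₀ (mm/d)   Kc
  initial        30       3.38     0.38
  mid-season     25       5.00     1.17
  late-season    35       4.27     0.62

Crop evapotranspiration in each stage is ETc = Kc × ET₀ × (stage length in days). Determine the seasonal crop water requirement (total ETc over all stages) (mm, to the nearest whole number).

277 mm

initial: 0.38 × 3.38 × 30 = 38.53 mm
mid-season: 1.17 × 5.00 × 25 = 146.25 mm
late-season: 0.62 × 4.27 × 35 = 92.66 mm
Seasonal total = 277.44 mm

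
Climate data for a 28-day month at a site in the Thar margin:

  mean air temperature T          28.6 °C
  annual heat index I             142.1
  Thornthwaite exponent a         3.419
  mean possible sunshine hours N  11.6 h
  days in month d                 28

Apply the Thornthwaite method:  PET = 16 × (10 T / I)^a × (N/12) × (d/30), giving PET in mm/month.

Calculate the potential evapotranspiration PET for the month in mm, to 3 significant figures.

10T/I = 10 × 28.6 / 142.1 = 2.0127
(10T/I)^a = 2.0127^3.419 = 10.9300
Uncorrected PET = 16 × 10.9300 = 174.880 mm
Correction = (N/12)(d/30) = (11.6/12)(28/30) = 0.9022
PET = 174.880 × 0.9022 = 157.777 mm/month

158 mm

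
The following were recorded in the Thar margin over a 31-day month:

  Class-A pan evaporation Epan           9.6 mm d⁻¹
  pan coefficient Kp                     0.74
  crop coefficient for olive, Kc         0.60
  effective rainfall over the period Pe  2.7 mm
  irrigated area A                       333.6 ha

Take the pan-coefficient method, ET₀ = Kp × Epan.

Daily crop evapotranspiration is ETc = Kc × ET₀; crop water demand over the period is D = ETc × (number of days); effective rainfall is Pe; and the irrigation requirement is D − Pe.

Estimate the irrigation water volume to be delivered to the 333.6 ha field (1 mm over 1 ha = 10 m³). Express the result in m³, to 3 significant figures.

ET₀ = 0.74 × 9.6 = 7.1040 mm/d
ETc = Kc × ET₀ = 0.60 × 7.1040 = 4.2624 mm/d
Crop demand D = ETc × 31 d = 4.2624 × 31 = 132.134 mm
D − Pe = 132.134 − 2.7 = 129.434 mm
Volume = 129.434 mm × 333.6 ha × 10 = 431791.8 m³

432000 m³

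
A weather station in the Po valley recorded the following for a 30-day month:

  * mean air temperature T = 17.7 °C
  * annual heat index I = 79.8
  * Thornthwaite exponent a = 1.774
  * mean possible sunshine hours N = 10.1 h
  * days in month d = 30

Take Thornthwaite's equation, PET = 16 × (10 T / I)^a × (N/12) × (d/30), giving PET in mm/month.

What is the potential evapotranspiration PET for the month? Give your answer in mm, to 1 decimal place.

55.3 mm

10T/I = 10 × 17.7 / 79.8 = 2.2180
(10T/I)^a = 2.2180^1.774 = 4.1090
Uncorrected PET = 16 × 4.1090 = 65.744 mm
Correction = (N/12)(d/30) = (10.1/12)(30/30) = 0.8417
PET = 65.744 × 0.8417 = 55.337 mm/month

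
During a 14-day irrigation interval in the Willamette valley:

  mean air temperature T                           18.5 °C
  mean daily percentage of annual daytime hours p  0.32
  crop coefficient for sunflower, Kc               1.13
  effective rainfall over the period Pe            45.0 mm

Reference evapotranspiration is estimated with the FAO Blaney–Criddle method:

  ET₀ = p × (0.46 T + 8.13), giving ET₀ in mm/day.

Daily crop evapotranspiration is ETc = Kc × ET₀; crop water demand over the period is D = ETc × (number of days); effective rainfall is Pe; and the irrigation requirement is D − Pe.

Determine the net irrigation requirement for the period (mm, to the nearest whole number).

39 mm

ET₀ = 0.32 × (0.46 × 18.5 + 8.13) = 0.32 × 16.640 = 5.3248 mm/d
ETc = Kc × ET₀ = 1.13 × 5.3248 = 6.0170 mm/d
Crop demand D = ETc × 14 d = 6.0170 × 14 = 84.238 mm
D − Pe = 84.238 − 45.0 = 39.238 mm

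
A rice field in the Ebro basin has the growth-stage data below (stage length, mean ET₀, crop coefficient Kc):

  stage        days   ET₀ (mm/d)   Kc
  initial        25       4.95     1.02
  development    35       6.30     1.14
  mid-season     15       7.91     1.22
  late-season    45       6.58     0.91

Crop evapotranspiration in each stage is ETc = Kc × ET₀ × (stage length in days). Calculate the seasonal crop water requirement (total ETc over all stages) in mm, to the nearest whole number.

792 mm

initial: 1.02 × 4.95 × 25 = 126.23 mm
development: 1.14 × 6.30 × 35 = 251.37 mm
mid-season: 1.22 × 7.91 × 15 = 144.75 mm
late-season: 0.91 × 6.58 × 45 = 269.45 mm
Seasonal total = 791.80 mm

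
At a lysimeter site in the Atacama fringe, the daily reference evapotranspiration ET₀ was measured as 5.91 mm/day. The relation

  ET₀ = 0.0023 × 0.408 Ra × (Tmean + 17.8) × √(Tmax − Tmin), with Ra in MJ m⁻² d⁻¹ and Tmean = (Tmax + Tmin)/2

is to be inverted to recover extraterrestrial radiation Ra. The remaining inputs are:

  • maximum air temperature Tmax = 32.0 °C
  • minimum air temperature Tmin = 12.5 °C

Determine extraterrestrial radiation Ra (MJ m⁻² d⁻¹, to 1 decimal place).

35.6 MJ m⁻² d⁻¹

Tmean = (32.0+12.5)/2 = 22.25 °C; ΔT = 19.5
Ra = ET₀ / [0.0023 × 0.408 × (Tmean+17.8) × √ΔT]
   = 5.91 / (0.0023 × 0.408 × 40.05 × 4.4159) = 35.610 MJ m⁻² d⁻¹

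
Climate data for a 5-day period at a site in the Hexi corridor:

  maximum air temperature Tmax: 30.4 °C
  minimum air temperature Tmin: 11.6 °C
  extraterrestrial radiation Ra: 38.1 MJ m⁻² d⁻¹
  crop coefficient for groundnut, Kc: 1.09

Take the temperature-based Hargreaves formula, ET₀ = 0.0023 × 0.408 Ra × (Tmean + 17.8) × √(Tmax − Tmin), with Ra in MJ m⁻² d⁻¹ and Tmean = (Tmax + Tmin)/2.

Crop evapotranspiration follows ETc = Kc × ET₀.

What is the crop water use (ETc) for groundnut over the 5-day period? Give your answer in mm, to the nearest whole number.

Tmean = (30.4 + 11.6)/2 = 21.00 °C
0.408 Ra = 0.408 × 38.1 = 15.5448 mm/d equivalent
ET₀ = 0.0023 × 15.5448 × (21.00 + 17.8) × √18.8 = 0.0023 × 15.5448 × 38.80 × 4.3359 = 6.0148 mm/d
ETc = Kc × ET₀ = 1.09 × 6.0148 = 6.5561 mm/d
Over 5 days: 6.5561 × 5 = 32.781 mm

33 mm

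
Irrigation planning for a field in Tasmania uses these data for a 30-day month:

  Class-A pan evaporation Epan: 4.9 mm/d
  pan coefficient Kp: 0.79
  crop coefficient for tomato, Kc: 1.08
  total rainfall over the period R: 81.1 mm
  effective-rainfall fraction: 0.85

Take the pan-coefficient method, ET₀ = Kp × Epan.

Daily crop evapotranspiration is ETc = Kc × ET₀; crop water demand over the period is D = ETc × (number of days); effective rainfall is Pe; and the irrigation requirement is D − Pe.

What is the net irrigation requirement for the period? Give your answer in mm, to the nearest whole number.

56 mm

ET₀ = 0.79 × 4.9 = 3.8710 mm/d
ETc = Kc × ET₀ = 1.08 × 3.8710 = 4.1807 mm/d
Crop demand D = ETc × 30 d = 4.1807 × 30 = 125.421 mm
Pe = 0.85 × 81.1 = 68.935 mm
D − Pe = 125.421 − 68.935 = 56.486 mm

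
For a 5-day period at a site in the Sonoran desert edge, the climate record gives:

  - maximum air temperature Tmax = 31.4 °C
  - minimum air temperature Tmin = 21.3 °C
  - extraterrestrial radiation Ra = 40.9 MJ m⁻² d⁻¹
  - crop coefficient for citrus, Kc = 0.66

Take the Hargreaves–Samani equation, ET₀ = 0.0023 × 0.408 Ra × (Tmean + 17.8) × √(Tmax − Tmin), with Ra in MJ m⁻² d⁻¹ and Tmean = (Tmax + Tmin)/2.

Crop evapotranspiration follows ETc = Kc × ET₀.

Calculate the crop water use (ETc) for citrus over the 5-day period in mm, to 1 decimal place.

Tmean = (31.4 + 21.3)/2 = 26.35 °C
0.408 Ra = 0.408 × 40.9 = 16.6872 mm/d equivalent
ET₀ = 0.0023 × 16.6872 × (26.35 + 17.8) × √10.1 = 0.0023 × 16.6872 × 44.15 × 3.1780 = 5.3851 mm/d
ETc = Kc × ET₀ = 0.66 × 5.3851 = 3.5542 mm/d
Over 5 days: 3.5542 × 5 = 17.771 mm

17.8 mm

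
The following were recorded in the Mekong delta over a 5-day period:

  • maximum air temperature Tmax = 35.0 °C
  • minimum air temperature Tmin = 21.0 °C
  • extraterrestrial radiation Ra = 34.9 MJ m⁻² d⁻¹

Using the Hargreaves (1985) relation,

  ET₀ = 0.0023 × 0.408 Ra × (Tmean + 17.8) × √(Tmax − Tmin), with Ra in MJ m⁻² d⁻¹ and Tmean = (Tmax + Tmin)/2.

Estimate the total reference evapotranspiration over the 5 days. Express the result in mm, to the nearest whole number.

Tmean = (35.0 + 21.0)/2 = 28.00 °C
0.408 Ra = 0.408 × 34.9 = 14.2392 mm/d equivalent
ET₀ = 0.0023 × 14.2392 × (28.00 + 17.8) × √14.0 = 0.0023 × 14.2392 × 45.80 × 3.7417 = 5.6124 mm/d
Over 5 days: 5.6124 × 5 = 28.062 mm

28 mm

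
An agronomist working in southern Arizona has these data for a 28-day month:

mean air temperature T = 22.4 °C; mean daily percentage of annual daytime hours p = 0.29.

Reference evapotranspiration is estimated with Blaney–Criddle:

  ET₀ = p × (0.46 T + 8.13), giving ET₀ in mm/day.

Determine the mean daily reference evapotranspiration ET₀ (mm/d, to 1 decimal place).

5.3 mm/d

ET₀ = 0.29 × (0.46 × 22.4 + 8.13) = 0.29 × 18.434 = 5.3459 mm/d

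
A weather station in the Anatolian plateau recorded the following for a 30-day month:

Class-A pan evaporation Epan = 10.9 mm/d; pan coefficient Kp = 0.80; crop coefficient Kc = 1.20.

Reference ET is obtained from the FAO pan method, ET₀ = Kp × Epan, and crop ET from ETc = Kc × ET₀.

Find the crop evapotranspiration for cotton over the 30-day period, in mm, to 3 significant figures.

314 mm

ET₀ = 0.80 × 10.9 = 8.7200 mm/d
ETc = Kc × ET₀ = 1.20 × 8.7200 = 10.4640 mm/d
Over 30 days: 10.4640 × 30 = 313.920 mm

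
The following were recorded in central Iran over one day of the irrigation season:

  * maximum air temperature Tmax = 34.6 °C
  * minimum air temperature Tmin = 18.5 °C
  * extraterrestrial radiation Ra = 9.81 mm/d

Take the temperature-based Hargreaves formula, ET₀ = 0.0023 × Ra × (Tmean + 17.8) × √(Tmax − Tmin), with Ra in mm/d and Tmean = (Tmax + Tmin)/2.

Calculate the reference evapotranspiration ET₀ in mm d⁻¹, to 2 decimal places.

4.02 mm d⁻¹

Tmean = (34.6 + 18.5)/2 = 26.55 °C
ET₀ = 0.0023 × 9.81 × (26.55 + 17.8) × √16.1 = 0.0023 × 9.81 × 44.35 × 4.0125 = 4.0152 mm/d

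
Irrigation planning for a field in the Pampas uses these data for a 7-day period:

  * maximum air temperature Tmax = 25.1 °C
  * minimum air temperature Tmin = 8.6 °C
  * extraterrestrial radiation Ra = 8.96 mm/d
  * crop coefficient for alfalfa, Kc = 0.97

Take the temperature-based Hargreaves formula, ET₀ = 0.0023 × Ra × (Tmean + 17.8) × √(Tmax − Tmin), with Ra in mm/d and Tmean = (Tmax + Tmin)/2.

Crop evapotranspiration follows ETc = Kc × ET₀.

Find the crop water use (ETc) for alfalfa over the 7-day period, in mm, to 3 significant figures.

Tmean = (25.1 + 8.6)/2 = 16.85 °C
ET₀ = 0.0023 × 8.96 × (16.85 + 17.8) × √16.5 = 0.0023 × 8.96 × 34.65 × 4.0620 = 2.9005 mm/d
ETc = Kc × ET₀ = 0.97 × 2.9005 = 2.8135 mm/d
Over 7 days: 2.8135 × 7 = 19.695 mm

19.7 mm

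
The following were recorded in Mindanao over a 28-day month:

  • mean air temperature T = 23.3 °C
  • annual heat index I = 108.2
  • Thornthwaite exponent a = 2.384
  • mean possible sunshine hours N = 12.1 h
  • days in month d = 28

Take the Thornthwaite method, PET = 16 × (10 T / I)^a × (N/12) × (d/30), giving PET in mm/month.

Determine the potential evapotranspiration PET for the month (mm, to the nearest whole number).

94 mm

10T/I = 10 × 23.3 / 108.2 = 2.1534
(10T/I)^a = 2.1534^2.384 = 6.2254
Uncorrected PET = 16 × 6.2254 = 99.606 mm
Correction = (N/12)(d/30) = (12.1/12)(28/30) = 0.9411
PET = 99.606 × 0.9411 = 93.739 mm/month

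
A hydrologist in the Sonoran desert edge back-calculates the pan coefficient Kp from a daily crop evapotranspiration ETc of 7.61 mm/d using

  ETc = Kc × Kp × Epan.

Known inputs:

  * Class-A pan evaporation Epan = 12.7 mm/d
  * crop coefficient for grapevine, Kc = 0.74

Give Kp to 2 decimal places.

0.81

ETc = Kc × Kp × Epan  ⇒  Kp = ETc / (Kc × Epan)
Kp = 7.61 / (0.74 × 12.7) = 7.61 / 9.398 = 0.8097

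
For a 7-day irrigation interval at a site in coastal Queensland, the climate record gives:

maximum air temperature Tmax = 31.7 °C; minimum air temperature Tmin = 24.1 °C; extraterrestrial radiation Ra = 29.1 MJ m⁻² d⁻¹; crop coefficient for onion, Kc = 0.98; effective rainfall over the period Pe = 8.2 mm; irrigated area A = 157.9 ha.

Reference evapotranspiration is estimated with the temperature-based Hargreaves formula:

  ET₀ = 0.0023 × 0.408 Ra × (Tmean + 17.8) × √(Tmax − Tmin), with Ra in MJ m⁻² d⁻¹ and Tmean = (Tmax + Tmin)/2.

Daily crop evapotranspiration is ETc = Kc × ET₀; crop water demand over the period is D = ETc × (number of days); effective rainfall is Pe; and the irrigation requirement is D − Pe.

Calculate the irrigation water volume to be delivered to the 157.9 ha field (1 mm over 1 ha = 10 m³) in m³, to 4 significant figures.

Tmean = (31.7 + 24.1)/2 = 27.90 °C
0.408 Ra = 0.408 × 29.1 = 11.8728 mm/d equivalent
ET₀ = 0.0023 × 11.8728 × (27.90 + 17.8) × √7.6 = 0.0023 × 11.8728 × 45.70 × 2.7568 = 3.4403 mm/d
ETc = Kc × ET₀ = 0.98 × 3.4403 = 3.3715 mm/d
Crop demand D = ETc × 7 d = 3.3715 × 7 = 23.601 mm
D − Pe = 23.601 − 8.2 = 15.401 mm
Volume = 15.401 mm × 157.9 ha × 10 = 24318.2 m³

24320 m³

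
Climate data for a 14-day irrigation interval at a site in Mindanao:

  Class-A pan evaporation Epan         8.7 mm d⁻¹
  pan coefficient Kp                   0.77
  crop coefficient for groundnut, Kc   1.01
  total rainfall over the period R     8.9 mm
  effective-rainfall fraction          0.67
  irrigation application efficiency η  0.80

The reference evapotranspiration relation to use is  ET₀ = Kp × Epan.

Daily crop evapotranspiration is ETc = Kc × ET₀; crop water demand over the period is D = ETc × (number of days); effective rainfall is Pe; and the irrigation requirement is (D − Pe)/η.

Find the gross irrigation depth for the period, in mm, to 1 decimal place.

ET₀ = 0.77 × 8.7 = 6.6990 mm/d
ETc = Kc × ET₀ = 1.01 × 6.6990 = 6.7660 mm/d
Crop demand D = ETc × 14 d = 6.7660 × 14 = 94.724 mm
Pe = 0.67 × 8.9 = 5.963 mm
D − Pe = 94.724 − 5.963 = 88.761 mm
Gross irrigation = 88.761 / 0.80 = 110.951 mm

111.0 mm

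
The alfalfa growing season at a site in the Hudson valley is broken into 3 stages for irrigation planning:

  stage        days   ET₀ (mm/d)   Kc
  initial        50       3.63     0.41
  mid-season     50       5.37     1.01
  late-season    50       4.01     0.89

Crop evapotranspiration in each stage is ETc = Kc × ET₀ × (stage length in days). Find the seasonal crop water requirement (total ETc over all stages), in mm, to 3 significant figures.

initial: 0.41 × 3.63 × 50 = 74.42 mm
mid-season: 1.01 × 5.37 × 50 = 271.19 mm
late-season: 0.89 × 4.01 × 50 = 178.45 mm
Seasonal total = 524.06 mm

524 mm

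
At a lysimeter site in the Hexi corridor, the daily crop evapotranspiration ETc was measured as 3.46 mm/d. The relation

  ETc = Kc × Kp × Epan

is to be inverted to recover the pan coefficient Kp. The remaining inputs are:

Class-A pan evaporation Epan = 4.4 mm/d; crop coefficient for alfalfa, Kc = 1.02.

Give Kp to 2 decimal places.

0.77

ETc = Kc × Kp × Epan  ⇒  Kp = ETc / (Kc × Epan)
Kp = 3.46 / (1.02 × 4.4) = 3.46 / 4.488 = 0.7709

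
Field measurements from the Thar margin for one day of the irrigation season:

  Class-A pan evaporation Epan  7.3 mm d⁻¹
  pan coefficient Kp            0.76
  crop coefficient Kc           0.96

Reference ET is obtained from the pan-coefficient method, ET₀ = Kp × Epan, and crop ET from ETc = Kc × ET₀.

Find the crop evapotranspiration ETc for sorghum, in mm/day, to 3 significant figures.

5.33 mm/day

ET₀ = 0.76 × 7.3 = 5.5480 mm/d
ETc = Kc × ET₀ = 0.96 × 5.5480 = 5.3261 mm/d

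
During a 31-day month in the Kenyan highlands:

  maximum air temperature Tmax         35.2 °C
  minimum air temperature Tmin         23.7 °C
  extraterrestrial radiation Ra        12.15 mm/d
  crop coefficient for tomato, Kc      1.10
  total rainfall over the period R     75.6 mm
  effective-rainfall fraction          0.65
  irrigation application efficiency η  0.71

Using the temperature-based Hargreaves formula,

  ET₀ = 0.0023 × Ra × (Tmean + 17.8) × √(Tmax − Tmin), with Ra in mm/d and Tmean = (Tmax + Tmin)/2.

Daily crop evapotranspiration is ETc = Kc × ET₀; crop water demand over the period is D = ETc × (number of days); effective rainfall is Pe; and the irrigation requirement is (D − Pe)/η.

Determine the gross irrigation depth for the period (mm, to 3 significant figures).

146 mm

Tmean = (35.2 + 23.7)/2 = 29.45 °C
ET₀ = 0.0023 × 12.15 × (29.45 + 17.8) × √11.5 = 0.0023 × 12.15 × 47.25 × 3.3912 = 4.4777 mm/d
ETc = Kc × ET₀ = 1.10 × 4.4777 = 4.9255 mm/d
Crop demand D = ETc × 31 d = 4.9255 × 31 = 152.691 mm
Pe = 0.65 × 75.6 = 49.140 mm
D − Pe = 152.691 − 49.140 = 103.551 mm
Gross irrigation = 103.551 / 0.71 = 145.846 mm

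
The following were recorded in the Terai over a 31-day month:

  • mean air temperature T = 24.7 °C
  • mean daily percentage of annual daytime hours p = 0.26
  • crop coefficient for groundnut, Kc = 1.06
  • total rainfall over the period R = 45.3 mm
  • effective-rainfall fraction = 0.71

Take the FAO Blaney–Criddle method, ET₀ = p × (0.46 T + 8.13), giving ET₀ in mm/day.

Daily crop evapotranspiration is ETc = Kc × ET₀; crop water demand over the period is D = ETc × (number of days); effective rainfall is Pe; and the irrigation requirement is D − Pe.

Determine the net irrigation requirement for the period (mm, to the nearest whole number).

ET₀ = 0.26 × (0.46 × 24.7 + 8.13) = 0.26 × 19.492 = 5.0679 mm/d
ETc = Kc × ET₀ = 1.06 × 5.0679 = 5.3720 mm/d
Crop demand D = ETc × 31 d = 5.3720 × 31 = 166.532 mm
Pe = 0.71 × 45.3 = 32.163 mm
D − Pe = 166.532 − 32.163 = 134.369 mm

134 mm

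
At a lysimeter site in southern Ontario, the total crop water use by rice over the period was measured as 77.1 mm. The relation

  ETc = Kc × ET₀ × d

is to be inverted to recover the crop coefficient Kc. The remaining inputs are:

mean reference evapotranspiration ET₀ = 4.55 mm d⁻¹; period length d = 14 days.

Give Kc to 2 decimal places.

1.21

ETc = Kc × ET₀ × d  ⇒  Kc = ETc / (ET₀ × d)
Kc = 77.1 / (4.55 × 14) = 77.1 / 63.70 = 1.2104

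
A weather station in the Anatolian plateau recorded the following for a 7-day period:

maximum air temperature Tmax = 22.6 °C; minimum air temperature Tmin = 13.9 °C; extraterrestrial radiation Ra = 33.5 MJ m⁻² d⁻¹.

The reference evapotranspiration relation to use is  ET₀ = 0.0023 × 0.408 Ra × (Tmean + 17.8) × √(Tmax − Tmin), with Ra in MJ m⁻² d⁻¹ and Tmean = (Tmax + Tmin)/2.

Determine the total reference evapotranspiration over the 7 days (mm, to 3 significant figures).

Tmean = (22.6 + 13.9)/2 = 18.25 °C
0.408 Ra = 0.408 × 33.5 = 13.6680 mm/d equivalent
ET₀ = 0.0023 × 13.6680 × (18.25 + 17.8) × √8.7 = 0.0023 × 13.6680 × 36.05 × 2.9496 = 3.3427 mm/d
Over 7 days: 3.3427 × 7 = 23.399 mm

23.4 mm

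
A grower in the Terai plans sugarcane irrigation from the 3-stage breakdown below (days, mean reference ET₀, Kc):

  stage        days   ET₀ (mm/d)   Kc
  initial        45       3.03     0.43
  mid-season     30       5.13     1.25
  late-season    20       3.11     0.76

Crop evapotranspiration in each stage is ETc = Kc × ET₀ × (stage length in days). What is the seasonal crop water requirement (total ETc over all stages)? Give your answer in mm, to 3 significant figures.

initial: 0.43 × 3.03 × 45 = 58.63 mm
mid-season: 1.25 × 5.13 × 30 = 192.38 mm
late-season: 0.76 × 3.11 × 20 = 47.27 mm
Seasonal total = 298.28 mm

298 mm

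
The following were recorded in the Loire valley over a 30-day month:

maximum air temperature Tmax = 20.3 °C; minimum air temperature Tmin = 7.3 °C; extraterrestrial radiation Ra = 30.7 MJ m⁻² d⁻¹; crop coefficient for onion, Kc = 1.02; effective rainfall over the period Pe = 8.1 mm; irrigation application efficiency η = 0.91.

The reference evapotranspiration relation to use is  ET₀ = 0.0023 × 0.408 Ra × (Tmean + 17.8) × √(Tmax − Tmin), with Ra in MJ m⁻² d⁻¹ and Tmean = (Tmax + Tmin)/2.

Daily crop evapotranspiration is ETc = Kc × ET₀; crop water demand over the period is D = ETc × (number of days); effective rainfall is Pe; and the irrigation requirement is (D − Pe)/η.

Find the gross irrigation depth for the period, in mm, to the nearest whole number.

101 mm

Tmean = (20.3 + 7.3)/2 = 13.80 °C
0.408 Ra = 0.408 × 30.7 = 12.5256 mm/d equivalent
ET₀ = 0.0023 × 12.5256 × (13.80 + 17.8) × √13.0 = 0.0023 × 12.5256 × 31.60 × 3.6056 = 3.2824 mm/d
ETc = Kc × ET₀ = 1.02 × 3.2824 = 3.3480 mm/d
Crop demand D = ETc × 30 d = 3.3480 × 30 = 100.440 mm
D − Pe = 100.440 − 8.1 = 92.340 mm
Gross irrigation = 92.340 / 0.91 = 101.473 mm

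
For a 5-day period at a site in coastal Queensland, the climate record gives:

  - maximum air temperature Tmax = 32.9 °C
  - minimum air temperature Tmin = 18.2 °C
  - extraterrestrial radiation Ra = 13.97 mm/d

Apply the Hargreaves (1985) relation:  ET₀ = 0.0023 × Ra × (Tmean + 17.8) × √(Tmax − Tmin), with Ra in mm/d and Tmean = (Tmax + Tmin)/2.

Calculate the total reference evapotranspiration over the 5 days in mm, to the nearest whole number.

27 mm

Tmean = (32.9 + 18.2)/2 = 25.55 °C
ET₀ = 0.0023 × 13.97 × (25.55 + 17.8) × √14.7 = 0.0023 × 13.97 × 43.35 × 3.8341 = 5.3404 mm/d
Over 5 days: 5.3404 × 5 = 26.702 mm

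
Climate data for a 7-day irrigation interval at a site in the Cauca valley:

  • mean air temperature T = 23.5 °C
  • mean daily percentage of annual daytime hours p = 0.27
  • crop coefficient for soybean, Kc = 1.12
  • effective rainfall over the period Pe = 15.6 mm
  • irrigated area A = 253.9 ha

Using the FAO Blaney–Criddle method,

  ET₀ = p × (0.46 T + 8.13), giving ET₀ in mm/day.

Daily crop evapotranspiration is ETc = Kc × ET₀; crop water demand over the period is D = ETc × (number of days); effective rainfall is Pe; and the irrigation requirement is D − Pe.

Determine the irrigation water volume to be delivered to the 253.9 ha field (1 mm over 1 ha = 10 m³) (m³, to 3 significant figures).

62200 m³

ET₀ = 0.27 × (0.46 × 23.5 + 8.13) = 0.27 × 18.940 = 5.1138 mm/d
ETc = Kc × ET₀ = 1.12 × 5.1138 = 5.7275 mm/d
Crop demand D = ETc × 7 d = 5.7275 × 7 = 40.093 mm
D − Pe = 40.093 − 15.6 = 24.493 mm
Volume = 24.493 mm × 253.9 ha × 10 = 62187.7 m³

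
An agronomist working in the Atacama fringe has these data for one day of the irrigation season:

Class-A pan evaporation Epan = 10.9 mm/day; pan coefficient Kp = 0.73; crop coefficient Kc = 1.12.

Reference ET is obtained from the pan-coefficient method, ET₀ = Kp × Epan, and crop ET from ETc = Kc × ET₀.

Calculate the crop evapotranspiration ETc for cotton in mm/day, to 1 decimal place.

ET₀ = 0.73 × 10.9 = 7.9570 mm/d
ETc = Kc × ET₀ = 1.12 × 7.9570 = 8.9118 mm/d

8.9 mm/day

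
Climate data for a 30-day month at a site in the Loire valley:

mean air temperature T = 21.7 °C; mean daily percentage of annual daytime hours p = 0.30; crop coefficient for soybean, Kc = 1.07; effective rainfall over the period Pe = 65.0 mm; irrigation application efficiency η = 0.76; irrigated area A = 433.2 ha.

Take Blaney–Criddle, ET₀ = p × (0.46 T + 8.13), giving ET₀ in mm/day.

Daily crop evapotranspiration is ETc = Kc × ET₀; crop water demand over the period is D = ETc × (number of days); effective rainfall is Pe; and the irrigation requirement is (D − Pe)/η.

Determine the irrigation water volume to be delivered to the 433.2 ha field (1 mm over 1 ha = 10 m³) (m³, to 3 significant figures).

ET₀ = 0.30 × (0.46 × 21.7 + 8.13) = 0.30 × 18.112 = 5.4336 mm/d
ETc = Kc × ET₀ = 1.07 × 5.4336 = 5.8140 mm/d
Crop demand D = ETc × 30 d = 5.8140 × 30 = 174.420 mm
D − Pe = 174.420 − 65.0 = 109.420 mm
Gross irrigation = 109.420 / 0.76 = 143.974 mm
Volume = 143.974 mm × 433.2 ha × 10 = 623695.4 m³

624000 m³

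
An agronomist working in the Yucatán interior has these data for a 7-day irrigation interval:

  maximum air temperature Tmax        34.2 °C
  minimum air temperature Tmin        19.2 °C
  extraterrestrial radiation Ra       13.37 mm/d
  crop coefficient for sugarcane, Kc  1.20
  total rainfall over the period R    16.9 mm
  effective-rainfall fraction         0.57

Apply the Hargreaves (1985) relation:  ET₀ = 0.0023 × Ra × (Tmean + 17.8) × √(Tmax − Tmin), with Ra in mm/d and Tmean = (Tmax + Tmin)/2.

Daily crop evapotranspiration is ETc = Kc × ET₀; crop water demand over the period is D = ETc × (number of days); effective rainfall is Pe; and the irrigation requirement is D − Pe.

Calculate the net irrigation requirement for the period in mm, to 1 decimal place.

34.9 mm

Tmean = (34.2 + 19.2)/2 = 26.70 °C
ET₀ = 0.0023 × 13.37 × (26.70 + 17.8) × √15.0 = 0.0023 × 13.37 × 44.50 × 3.8730 = 5.2999 mm/d
ETc = Kc × ET₀ = 1.20 × 5.2999 = 6.3599 mm/d
Crop demand D = ETc × 7 d = 6.3599 × 7 = 44.519 mm
Pe = 0.57 × 16.9 = 9.633 mm
D − Pe = 44.519 − 9.633 = 34.886 mm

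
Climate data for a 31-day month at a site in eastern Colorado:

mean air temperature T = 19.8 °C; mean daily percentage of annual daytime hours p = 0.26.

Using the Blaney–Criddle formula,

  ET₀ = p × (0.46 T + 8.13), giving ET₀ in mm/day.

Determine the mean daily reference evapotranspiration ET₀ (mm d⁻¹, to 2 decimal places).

ET₀ = 0.26 × (0.46 × 19.8 + 8.13) = 0.26 × 17.238 = 4.4819 mm/d

4.48 mm d⁻¹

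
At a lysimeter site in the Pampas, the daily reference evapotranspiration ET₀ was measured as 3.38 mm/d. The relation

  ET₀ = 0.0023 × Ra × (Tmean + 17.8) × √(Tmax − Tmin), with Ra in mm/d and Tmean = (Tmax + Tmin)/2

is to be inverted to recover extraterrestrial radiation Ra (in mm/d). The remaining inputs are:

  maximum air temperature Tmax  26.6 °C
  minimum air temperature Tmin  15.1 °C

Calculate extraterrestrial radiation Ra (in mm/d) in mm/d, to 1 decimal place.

11.2 mm/d

Tmean = 20.85 °C; √ΔT = 3.3912
Ra = ET₀ / [0.0023 × (Tmean+17.8) × √ΔT] = 3.38 / (0.0023 × 38.65 × 3.3912) = 11.212 mm/d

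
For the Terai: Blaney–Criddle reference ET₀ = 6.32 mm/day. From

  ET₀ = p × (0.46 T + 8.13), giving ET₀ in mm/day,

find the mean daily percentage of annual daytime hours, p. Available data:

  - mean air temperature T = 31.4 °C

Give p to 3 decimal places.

p = ET₀ / (0.46 T + 8.13) = 6.32 / (0.46 × 31.4 + 8.13) = 6.32 / 22.574 = 0.2800

0.280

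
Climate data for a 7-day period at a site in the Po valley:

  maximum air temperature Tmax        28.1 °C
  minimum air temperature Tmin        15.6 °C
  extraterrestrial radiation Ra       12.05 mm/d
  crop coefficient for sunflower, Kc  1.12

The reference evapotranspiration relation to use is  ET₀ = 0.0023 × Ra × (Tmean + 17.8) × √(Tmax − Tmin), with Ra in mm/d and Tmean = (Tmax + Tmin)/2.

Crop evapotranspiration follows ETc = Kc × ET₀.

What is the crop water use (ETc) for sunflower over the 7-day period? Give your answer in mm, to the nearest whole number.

30 mm

Tmean = (28.1 + 15.6)/2 = 21.85 °C
ET₀ = 0.0023 × 12.05 × (21.85 + 17.8) × √12.5 = 0.0023 × 12.05 × 39.65 × 3.5355 = 3.8852 mm/d
ETc = Kc × ET₀ = 1.12 × 3.8852 = 4.3514 mm/d
Over 7 days: 4.3514 × 7 = 30.460 mm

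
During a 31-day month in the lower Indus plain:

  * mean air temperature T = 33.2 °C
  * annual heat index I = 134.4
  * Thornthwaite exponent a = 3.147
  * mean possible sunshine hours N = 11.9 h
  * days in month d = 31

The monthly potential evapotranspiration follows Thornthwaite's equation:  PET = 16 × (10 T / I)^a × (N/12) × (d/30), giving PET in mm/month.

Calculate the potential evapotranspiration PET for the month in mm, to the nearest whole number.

282 mm

10T/I = 10 × 33.2 / 134.4 = 2.4702
(10T/I)^a = 2.4702^3.147 = 17.2158
Uncorrected PET = 16 × 17.2158 = 275.453 mm
Correction = (N/12)(d/30) = (11.9/12)(31/30) = 1.0247
PET = 275.453 × 1.0247 = 282.257 mm/month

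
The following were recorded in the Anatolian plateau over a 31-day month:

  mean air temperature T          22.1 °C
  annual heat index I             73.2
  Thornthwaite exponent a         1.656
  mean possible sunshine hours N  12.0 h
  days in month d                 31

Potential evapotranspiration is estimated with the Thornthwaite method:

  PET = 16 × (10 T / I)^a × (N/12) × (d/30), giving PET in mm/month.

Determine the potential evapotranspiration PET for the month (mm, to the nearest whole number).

10T/I = 10 × 22.1 / 73.2 = 3.0191
(10T/I)^a = 3.0191^1.656 = 6.2327
Uncorrected PET = 16 × 6.2327 = 99.723 mm
Correction = (N/12)(d/30) = (12.0/12)(31/30) = 1.0333
PET = 99.723 × 1.0333 = 103.044 mm/month

103 mm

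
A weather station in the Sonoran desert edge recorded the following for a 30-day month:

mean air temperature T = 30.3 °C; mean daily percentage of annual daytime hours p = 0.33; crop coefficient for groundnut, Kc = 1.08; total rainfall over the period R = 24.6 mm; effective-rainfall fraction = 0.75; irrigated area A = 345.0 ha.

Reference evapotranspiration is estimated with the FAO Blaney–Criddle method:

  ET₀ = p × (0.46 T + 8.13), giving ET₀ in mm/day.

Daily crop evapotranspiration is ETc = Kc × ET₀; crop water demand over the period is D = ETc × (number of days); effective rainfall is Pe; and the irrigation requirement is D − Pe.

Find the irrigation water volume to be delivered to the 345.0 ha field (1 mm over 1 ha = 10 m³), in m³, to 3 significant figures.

750000 m³

ET₀ = 0.33 × (0.46 × 30.3 + 8.13) = 0.33 × 22.068 = 7.2824 mm/d
ETc = Kc × ET₀ = 1.08 × 7.2824 = 7.8650 mm/d
Crop demand D = ETc × 30 d = 7.8650 × 30 = 235.950 mm
Pe = 0.75 × 24.6 = 18.450 mm
D − Pe = 235.950 − 18.450 = 217.500 mm
Volume = 217.500 mm × 345.0 ha × 10 = 750375.0 m³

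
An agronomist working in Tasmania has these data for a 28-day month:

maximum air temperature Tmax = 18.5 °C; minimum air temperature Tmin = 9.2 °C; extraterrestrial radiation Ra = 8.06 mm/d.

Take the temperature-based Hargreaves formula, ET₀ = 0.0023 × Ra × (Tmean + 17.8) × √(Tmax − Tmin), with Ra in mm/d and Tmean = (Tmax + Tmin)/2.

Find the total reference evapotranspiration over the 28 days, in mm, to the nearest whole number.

Tmean = (18.5 + 9.2)/2 = 13.85 °C
ET₀ = 0.0023 × 8.06 × (13.85 + 17.8) × √9.3 = 0.0023 × 8.06 × 31.65 × 3.0496 = 1.7893 mm/d
Over 28 days: 1.7893 × 28 = 50.100 mm

50 mm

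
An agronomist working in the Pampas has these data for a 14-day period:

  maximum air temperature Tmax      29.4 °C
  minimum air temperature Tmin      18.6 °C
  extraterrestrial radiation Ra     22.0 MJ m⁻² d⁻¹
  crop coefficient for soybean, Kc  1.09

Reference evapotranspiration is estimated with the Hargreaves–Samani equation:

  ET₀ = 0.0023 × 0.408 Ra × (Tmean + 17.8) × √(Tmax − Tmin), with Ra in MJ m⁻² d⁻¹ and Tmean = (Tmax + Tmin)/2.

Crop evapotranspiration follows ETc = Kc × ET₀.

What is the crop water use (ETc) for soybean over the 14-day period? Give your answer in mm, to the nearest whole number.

Tmean = (29.4 + 18.6)/2 = 24.00 °C
0.408 Ra = 0.408 × 22.0 = 8.9760 mm/d equivalent
ET₀ = 0.0023 × 8.9760 × (24.00 + 17.8) × √10.8 = 0.0023 × 8.9760 × 41.80 × 3.2863 = 2.8359 mm/d
ETc = Kc × ET₀ = 1.09 × 2.8359 = 3.0911 mm/d
Over 14 days: 3.0911 × 14 = 43.275 mm

43 mm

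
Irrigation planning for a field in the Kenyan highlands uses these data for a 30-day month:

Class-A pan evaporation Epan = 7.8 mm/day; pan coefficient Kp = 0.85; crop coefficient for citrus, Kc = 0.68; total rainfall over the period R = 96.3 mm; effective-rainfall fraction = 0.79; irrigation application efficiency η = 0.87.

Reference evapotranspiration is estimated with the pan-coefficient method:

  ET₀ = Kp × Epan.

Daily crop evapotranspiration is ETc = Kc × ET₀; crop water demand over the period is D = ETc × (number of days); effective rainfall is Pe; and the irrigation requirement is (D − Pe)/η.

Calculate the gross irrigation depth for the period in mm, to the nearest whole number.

ET₀ = 0.85 × 7.8 = 6.6300 mm/d
ETc = Kc × ET₀ = 0.68 × 6.6300 = 4.5084 mm/d
Crop demand D = ETc × 30 d = 4.5084 × 30 = 135.252 mm
Pe = 0.79 × 96.3 = 76.077 mm
D − Pe = 135.252 − 76.077 = 59.175 mm
Gross irrigation = 59.175 / 0.87 = 68.017 mm

68 mm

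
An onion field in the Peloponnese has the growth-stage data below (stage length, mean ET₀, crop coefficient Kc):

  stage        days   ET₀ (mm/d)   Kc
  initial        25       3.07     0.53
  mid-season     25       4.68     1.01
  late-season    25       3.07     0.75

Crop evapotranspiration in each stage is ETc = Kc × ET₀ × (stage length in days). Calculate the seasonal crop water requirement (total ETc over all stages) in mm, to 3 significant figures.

initial: 0.53 × 3.07 × 25 = 40.68 mm
mid-season: 1.01 × 4.68 × 25 = 118.17 mm
late-season: 0.75 × 3.07 × 25 = 57.56 mm
Seasonal total = 216.41 mm

216 mm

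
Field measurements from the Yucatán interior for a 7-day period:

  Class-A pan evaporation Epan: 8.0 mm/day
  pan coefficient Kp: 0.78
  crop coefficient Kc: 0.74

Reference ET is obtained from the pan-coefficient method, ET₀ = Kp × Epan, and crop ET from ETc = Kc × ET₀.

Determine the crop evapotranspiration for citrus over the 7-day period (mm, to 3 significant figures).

ET₀ = 0.78 × 8.0 = 6.2400 mm/d
ETc = Kc × ET₀ = 0.74 × 6.2400 = 4.6176 mm/d
Over 7 days: 4.6176 × 7 = 32.323 mm

32.3 mm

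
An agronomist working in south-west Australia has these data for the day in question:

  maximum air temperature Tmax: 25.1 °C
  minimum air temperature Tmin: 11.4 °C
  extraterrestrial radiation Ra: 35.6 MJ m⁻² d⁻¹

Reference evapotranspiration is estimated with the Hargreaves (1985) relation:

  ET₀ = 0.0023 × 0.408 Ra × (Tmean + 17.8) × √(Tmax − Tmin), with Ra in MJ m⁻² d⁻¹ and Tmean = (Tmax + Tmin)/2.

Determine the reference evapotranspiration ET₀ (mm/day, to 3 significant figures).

Tmean = (25.1 + 11.4)/2 = 18.25 °C
0.408 Ra = 0.408 × 35.6 = 14.5248 mm/d equivalent
ET₀ = 0.0023 × 14.5248 × (18.25 + 17.8) × √13.7 = 0.0023 × 14.5248 × 36.05 × 3.7014 = 4.4577 mm/d

4.46 mm/day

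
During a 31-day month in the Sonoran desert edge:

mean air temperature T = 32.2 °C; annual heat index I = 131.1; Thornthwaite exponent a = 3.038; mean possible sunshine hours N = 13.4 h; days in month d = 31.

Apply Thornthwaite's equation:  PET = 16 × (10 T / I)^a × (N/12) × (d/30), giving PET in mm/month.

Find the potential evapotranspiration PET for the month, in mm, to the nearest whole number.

283 mm

10T/I = 10 × 32.2 / 131.1 = 2.4561
(10T/I)^a = 2.4561^3.038 = 15.3309
Uncorrected PET = 16 × 15.3309 = 245.294 mm
Correction = (N/12)(d/30) = (13.4/12)(31/30) = 1.1539
PET = 245.294 × 1.1539 = 283.045 mm/month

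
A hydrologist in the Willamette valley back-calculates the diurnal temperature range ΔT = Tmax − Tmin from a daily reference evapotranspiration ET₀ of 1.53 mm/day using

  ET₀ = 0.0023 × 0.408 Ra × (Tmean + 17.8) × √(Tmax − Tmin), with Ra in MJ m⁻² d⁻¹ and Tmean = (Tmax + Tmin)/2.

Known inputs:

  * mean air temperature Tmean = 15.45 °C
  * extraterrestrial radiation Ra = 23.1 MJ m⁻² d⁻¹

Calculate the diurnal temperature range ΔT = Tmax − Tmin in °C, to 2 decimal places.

√ΔT = ET₀ / [0.0023 × 0.408 × Ra × (Tmean+17.8)] = 1.53 / (0.0023 × 9.4248 × 33.25) = 2.1228
ΔT = 2.1228² = 4.506 °C

4.51 °C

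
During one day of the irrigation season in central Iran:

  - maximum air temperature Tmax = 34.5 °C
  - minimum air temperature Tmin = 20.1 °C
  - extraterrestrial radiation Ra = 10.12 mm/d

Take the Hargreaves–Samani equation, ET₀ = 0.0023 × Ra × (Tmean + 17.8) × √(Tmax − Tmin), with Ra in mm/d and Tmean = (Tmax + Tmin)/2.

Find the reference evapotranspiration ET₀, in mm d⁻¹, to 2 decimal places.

3.98 mm d⁻¹

Tmean = (34.5 + 20.1)/2 = 27.30 °C
ET₀ = 0.0023 × 10.12 × (27.30 + 17.8) × √14.4 = 0.0023 × 10.12 × 45.10 × 3.7947 = 3.9835 mm/d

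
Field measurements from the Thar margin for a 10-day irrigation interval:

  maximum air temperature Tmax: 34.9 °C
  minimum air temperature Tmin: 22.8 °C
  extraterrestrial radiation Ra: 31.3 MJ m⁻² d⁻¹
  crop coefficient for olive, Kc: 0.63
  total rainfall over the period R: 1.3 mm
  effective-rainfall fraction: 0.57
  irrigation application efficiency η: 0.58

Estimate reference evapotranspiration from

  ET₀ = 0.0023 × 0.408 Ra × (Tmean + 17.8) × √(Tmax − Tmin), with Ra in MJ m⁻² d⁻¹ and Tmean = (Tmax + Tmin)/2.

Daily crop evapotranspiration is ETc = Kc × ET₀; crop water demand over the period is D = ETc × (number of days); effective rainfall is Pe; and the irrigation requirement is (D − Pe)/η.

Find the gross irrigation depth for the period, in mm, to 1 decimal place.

Tmean = (34.9 + 22.8)/2 = 28.85 °C
0.408 Ra = 0.408 × 31.3 = 12.7704 mm/d equivalent
ET₀ = 0.0023 × 12.7704 × (28.85 + 17.8) × √12.1 = 0.0023 × 12.7704 × 46.65 × 3.4785 = 4.7662 mm/d
ETc = Kc × ET₀ = 0.63 × 4.7662 = 3.0027 mm/d
Crop demand D = ETc × 10 d = 3.0027 × 10 = 30.027 mm
Pe = 0.57 × 1.3 = 0.741 mm
D − Pe = 30.027 − 0.741 = 29.286 mm
Gross irrigation = 29.286 / 0.58 = 50.493 mm

50.5 mm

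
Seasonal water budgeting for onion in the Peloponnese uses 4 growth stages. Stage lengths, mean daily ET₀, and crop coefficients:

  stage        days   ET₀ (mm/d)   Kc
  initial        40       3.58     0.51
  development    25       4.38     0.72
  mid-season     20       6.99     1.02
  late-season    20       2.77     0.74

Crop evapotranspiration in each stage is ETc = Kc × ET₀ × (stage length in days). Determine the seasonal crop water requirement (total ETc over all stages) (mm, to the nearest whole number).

335 mm

initial: 0.51 × 3.58 × 40 = 73.03 mm
development: 0.72 × 4.38 × 25 = 78.84 mm
mid-season: 1.02 × 6.99 × 20 = 142.60 mm
late-season: 0.74 × 2.77 × 20 = 41.00 mm
Seasonal total = 335.47 mm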